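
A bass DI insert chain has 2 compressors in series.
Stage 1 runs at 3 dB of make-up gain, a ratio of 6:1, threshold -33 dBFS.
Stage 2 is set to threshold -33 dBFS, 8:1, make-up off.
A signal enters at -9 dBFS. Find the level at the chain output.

Stage 1: overshoot 24 dB → 24/6 = 4 dB → -29 dBFS; +3 dB make-up → -26 dBFS.
Stage 2: overshoot 7 dB → 7/8 = 0.875 dB → -32.125 dBFS.

-32.125 dBFS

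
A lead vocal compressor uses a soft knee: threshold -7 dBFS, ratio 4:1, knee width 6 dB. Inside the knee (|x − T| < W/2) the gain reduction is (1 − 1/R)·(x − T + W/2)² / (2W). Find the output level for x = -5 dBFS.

-6.5625 dBFS

x − T + W/2 = -5 − (-7) + 3 = 5.
GR = (1 − 1/4) × 5² / 12 = 0.75 × 25 / 12 = 1.5625 dB.
Output = -5 − 1.5625 = -6.5625 dBFS.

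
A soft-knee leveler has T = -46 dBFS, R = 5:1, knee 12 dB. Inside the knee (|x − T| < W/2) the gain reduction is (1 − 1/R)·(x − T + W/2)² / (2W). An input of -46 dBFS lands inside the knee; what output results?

-47.2 dBFS

x − T + W/2 = -46 − (-46) + 6 = 6.
GR = (1 − 1/5) × 6² / 24 = 0.8 × 36 / 24 = 1.2 dB.
Output = -46 − 1.2 = -47.2 dBFS.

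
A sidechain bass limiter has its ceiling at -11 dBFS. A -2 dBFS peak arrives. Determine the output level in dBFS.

At ∞:1, everything above -11 dBFS is held at the ceiling.

-11 dBFS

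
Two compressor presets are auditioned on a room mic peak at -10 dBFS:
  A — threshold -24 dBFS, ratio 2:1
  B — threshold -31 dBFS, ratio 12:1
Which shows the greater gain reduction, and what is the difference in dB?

A: overshoot 14 dB → output overshoot 7 dB → GR 7 dB.
B: overshoot 21 dB → output overshoot 1.75 dB → GR 19.25 dB.
B applies 12.25 dB more gain reduction.

B, by 12.25 dB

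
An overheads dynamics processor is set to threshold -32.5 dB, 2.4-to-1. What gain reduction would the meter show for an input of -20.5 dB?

7 dB

The signal is 12 dB above threshold.
After 2.4:1 compression the overshoot becomes 12/2.4 = 5 dB.
GR = overshoot in − overshoot out = 12 − 5 = 7 dB.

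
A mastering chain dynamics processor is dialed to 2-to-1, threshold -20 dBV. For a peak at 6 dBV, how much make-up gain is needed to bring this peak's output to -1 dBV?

6 dB

The peak compresses to -20 + 26/2 = -7 dBV.
To reach -1 dBV requires -1 − (-7) = 6 dB of make-up.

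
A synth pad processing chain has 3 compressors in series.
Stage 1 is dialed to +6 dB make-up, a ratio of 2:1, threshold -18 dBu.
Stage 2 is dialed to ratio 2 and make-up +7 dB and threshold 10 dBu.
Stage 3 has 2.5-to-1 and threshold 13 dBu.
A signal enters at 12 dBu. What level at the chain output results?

10 dBu

Stage 1: 30 dB above -18 dBu, reduced 2:1 to 15 dB above → -3 dBu; +6 dB make-up → 3 dBu.
Stage 2: 3 dBu ≤ 10 dBu, so stage 2 doesn't engage; make-up brings it to 10 dBu.
Stage 3: 10 dBu is at or below the 13 dBu threshold — no compression; output 10 dBu.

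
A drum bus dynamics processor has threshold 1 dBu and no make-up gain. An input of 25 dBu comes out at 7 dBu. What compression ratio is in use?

4:1

Input overshoot = 25 − 1 = 24 dB; output overshoot = 7 − 1 = 6 dB.
Ratio = 24 / 6 = 4.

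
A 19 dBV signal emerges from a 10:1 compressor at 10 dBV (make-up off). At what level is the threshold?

9 dBV

Let T be the threshold. Output overshoot = (input overshoot)/R, so 10 − T = (19 − T)/10.
10·(10 − T) = 19 − T → 9·T = 100 − 19 = 81.
T = 81/9 = 9 dBV.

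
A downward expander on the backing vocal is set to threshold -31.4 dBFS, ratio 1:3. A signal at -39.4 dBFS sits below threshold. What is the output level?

-55.4 dBFS

Undershoot = (-31.4) − (-39.4) = 8 dB.
At 1:3, that expands to 24 dB under threshold.
Output = -31.4 − 24 = -55.4 dBFS.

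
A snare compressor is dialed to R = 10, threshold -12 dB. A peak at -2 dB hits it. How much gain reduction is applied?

9 dB

The signal is 10 dB above threshold.
After 10:1 compression the overshoot becomes 10/10 = 1 dB.
GR = overshoot in − overshoot out = 10 − 1 = 9 dB.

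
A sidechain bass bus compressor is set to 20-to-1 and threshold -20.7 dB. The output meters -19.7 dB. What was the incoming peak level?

The compressed level sits -19.7 − (-20.7) = 1 dB over threshold.
Undo the ratio: input overshoot = 1 × 20 = 20 dB, giving input = -0.7 dB.

-0.7 dB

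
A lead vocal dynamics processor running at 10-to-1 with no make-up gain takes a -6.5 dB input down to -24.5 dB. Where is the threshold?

-26.5 dB

Gain reduction = -6.5 − (-24.5) = 18 dB; output overshoot = GR / (R − 1) = 18 / 9 = 2 dB.
Threshold = output − output overshoot = -24.5 − 2 = -26.5 dB.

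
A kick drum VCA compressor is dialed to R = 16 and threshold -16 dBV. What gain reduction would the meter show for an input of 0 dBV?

15 dB

0 dBV exceeds the threshold by 16 dB.
After 16:1 compression the overshoot becomes 16/16 = 1 dB.
So the signal is attenuated by 16 − 1 = 15 dB.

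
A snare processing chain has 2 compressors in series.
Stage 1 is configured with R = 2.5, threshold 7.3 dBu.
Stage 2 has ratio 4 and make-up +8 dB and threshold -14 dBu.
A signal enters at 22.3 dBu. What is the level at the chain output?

0.825 dBu

Stage 1: overshoot 15 dB → 15/2.5 = 6 dB → 13.3 dBu.
Stage 2: overshoot 27.3 dB → 27.3/4 = 6.825 dB → -7.175 dBu; +8 dB make-up → 0.825 dBu.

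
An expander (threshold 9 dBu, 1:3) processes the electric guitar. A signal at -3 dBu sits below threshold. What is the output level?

-27 dBu

Undershoot = 9 − (-3) = 12 dB.
At 1:3, that expands to 36 dB under threshold.
Output = 9 − 36 = -27 dBu.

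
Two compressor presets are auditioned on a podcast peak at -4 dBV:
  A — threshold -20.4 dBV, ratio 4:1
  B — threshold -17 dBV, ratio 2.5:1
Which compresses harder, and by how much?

A: overshoot 16.4 dB → output overshoot 4.1 dB → GR 12.3 dB.
B: overshoot 13 dB → output overshoot 5.2 dB → GR 7.8 dB.
A reduces 4.5 dB more.

A, by 4.5 dB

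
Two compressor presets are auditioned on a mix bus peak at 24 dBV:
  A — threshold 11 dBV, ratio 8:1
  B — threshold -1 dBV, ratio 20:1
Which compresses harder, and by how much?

A: GR = 13 − 13/8 = 11.375 dB.
B: GR = 25 − 25/20 = 23.75 dB.
B applies 12.375 dB more gain reduction.

B, by 12.375 dB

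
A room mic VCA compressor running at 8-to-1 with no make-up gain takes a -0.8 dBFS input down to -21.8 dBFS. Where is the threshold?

Gain reduction = -0.8 − (-21.8) = 21 dB; output overshoot = GR / (R − 1) = 21 / 7 = 3 dB.
Threshold = output − output overshoot = -21.8 − 3 = -24.8 dBFS.

-24.8 dBFS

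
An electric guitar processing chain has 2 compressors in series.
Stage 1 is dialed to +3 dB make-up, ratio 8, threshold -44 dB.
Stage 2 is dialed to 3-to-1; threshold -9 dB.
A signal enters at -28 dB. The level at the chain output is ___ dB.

Stage 1: 16 dB above -44 dB, reduced 8:1 to 2 dB above → -42 dB; +3 dB make-up → -39 dB.
Stage 2: -39 dB is at or below the -9 dB threshold — no compression; output -39 dB.

-39 dB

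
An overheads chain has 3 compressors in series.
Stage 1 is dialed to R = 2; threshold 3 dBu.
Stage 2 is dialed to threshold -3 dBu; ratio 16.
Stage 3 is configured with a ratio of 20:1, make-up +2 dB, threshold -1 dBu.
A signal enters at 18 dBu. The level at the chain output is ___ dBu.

Stage 1: 18 dBu is 15 dB over 3 dBu; at 2:1 that becomes 7.5 dB over, giving 10.5 dBu.
Stage 2: 10.5 dBu is 13.5 dB over -3 dBu; at 16:1 that becomes 0.84375 dB over, giving -2.15625 dBu.
Stage 3: below threshold (-2.15625 ≤ -1); passes unchanged; make-up brings it to -0.15625 dBu.

-0.15625 dBu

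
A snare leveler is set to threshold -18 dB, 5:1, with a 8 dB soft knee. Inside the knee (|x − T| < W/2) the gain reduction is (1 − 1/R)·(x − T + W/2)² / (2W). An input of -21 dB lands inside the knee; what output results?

-21.05 dB

x − T + W/2 = -21 − (-18) + 4 = 1.
GR = (1 − 1/5) × 1² / 16 = 0.8 × 1 / 16 = 0.05 dB.
Output = -21 − 0.05 = -21.05 dB.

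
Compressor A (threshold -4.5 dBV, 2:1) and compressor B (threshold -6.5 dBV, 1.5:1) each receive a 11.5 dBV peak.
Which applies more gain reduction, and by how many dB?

A: overshoot 16 dB → output overshoot 8 dB → GR 8 dB.
B: overshoot 18 dB → output overshoot 12 dB → GR 6 dB.
A applies 2 dB more gain reduction.

A, by 2 dB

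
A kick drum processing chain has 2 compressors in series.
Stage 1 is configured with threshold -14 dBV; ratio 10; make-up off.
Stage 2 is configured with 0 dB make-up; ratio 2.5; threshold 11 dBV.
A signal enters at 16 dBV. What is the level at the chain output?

Stage 1: 30 dB above -14 dBV, reduced 10:1 to 3 dB above → -11 dBV.
Stage 2: -11 dBV ≤ 11 dBV, so stage 2 doesn't engage; output -11 dBV.

-11 dBV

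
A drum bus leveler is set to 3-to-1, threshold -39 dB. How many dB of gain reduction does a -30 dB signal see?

Overshoot = -30 − (-39) = 9 dB.
After 3:1 compression the overshoot becomes 9/3 = 3 dB.
Gain reduction = 9 − 3 = 6 dB.

6 dB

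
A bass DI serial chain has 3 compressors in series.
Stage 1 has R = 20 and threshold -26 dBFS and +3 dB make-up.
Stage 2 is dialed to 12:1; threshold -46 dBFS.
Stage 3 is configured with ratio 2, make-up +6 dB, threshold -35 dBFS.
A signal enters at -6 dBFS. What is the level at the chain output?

-38 dBFS

Stage 1: 20 dB above -26 dBFS, reduced 20:1 to 1 dB above → -25 dBFS; +3 dB make-up → -22 dBFS.
Stage 2: overshoot 24 dB → 24/12 = 2 dB → -44 dBFS.
Stage 3: -44 dBFS ≤ -35 dBFS, so stage 3 doesn't engage; make-up brings it to -38 dBFS.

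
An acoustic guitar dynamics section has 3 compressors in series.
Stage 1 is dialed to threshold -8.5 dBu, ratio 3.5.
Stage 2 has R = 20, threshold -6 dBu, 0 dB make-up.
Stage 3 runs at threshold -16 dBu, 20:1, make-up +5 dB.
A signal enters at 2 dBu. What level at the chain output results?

-10.49875 dBu

Stage 1: overshoot 10.5 dB → 10.5/3.5 = 3 dB → -5.5 dBu.
Stage 2: -5.5 dBu is 0.5 dB over -6 dBu; at 20:1 that becomes 0.025 dB over, giving -5.975 dBu.
Stage 3: -5.975 dBu is 10.025 dB over -16 dBu; at 20:1 that becomes 0.50125 dB over, giving -15.49875 dBu; +5 dB make-up → -10.49875 dBu.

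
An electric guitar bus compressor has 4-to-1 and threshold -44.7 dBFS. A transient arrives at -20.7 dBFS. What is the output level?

-38.7 dBFS

-20.7 dBFS sits 24 dB over threshold.
4:1 compression reduces that to 24/4 = 6 dB over.
So the level is -44.7 + 6 = -38.7 dBFS.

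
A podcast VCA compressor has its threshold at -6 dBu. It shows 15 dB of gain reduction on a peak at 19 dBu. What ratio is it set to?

Input overshoot = 19 − (-6) = 25 dB.
Output overshoot = 25 − 15 = 10 dB.
Ratio = input overshoot / output overshoot = 25 / 10 = 2.5.

2.5:1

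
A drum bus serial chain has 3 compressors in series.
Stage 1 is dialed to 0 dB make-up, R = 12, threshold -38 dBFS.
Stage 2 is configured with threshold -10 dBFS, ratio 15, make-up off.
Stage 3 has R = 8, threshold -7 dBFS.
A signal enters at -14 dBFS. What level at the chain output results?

-36 dBFS

Stage 1: -14 dBFS is 24 dB over -38 dBFS; at 12:1 that becomes 2 dB over, giving -36 dBFS.
Stage 2: -36 dBFS is at or below the -10 dBFS threshold — no compression; output -36 dBFS.
Stage 3: -36 dBFS is at or below the -7 dBFS threshold — no compression; output -36 dBFS.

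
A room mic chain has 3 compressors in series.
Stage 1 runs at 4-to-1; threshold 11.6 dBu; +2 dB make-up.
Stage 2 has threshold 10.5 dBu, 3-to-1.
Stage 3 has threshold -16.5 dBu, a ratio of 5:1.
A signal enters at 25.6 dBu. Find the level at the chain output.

-10.66 dBu

Stage 1: overshoot 14 dB → 14/4 = 3.5 dB → 15.1 dBu; +2 dB make-up → 17.1 dBu.
Stage 2: 17.1 dBu is 6.6 dB over 10.5 dBu; at 3:1 that becomes 2.2 dB over, giving 12.7 dBu.
Stage 3: 12.7 dBu is 29.2 dB over -16.5 dBu; at 5:1 that becomes 5.84 dB over, giving -10.66 dBu.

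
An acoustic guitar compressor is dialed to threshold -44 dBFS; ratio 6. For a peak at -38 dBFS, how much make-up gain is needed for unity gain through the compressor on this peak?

5 dB

The peak compresses to -44 + 6/6 = -43 dBFS.
To reach -38 dBFS requires -38 − (-43) = 5 dB of make-up.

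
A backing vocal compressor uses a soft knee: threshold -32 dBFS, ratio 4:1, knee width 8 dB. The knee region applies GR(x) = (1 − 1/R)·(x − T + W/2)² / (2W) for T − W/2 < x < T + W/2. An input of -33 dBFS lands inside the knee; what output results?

-33.421875 dBFS

x − T + W/2 = -33 − (-32) + 4 = 3.
GR = (1 − 1/4) × 3² / 16 = 0.75 × 9 / 16 = 0.421875 dB.
Output = -33 − 0.421875 = -33.421875 dBFS.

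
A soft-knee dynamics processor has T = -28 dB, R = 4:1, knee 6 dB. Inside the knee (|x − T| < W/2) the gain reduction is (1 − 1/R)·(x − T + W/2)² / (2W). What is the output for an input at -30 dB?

-30.0625 dB

x − T + W/2 = -30 − (-28) + 3 = 1.
GR = (1 − 1/4) × 1² / 12 = 0.75 × 1 / 12 = 0.0625 dB.
Output = -30 − 0.0625 = -30.0625 dB.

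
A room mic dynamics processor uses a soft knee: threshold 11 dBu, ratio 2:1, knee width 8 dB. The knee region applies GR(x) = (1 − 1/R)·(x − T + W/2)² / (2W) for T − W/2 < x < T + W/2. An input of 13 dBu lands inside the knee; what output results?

11.875 dBu

x − T + W/2 = 13 − 11 + 4 = 6.
GR = (1 − 1/2) × 6² / 16 = 0.5 × 36 / 16 = 1.125 dB.
Output = 13 − 1.125 = 11.875 dBu.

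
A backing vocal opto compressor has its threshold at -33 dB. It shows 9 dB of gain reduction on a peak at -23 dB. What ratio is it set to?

10:1

Input overshoot = -23 − (-33) = 10 dB.
Output overshoot = 10 − 9 = 1 dB.
Ratio = input overshoot / output overshoot = 10 / 1 = 10.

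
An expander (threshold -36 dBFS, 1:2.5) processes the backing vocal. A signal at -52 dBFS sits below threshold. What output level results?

The input is 16 dB below the -36 dBFS threshold.
A 1:2.5 expander multiplies undershoot by 2.5: 16 × 2.5 = 40 dB below threshold.
Output = -36 − 40 = -76 dBFS.

-76 dBFS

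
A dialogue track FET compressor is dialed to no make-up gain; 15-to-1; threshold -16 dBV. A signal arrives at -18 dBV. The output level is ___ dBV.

-18 dBV

-18 dBV is 2 dB below the -16 dBV threshold, so no gain reduction is applied.
Output = input = -18 dBV.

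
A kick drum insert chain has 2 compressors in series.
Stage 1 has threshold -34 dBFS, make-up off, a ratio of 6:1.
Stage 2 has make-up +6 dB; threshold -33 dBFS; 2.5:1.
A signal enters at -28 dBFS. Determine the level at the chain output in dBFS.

-27 dBFS

Stage 1: overshoot 6 dB → 6/6 = 1 dB → -33 dBFS.
Stage 2: -33 dBFS is at or below the -33 dBFS threshold — no compression; make-up brings it to -27 dBFS.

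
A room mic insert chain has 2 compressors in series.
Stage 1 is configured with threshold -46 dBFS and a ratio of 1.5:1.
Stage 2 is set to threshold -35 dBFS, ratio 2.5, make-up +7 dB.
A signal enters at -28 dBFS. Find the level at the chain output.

Stage 1: -28 dBFS is 18 dB over -46 dBFS; at 1.5:1 that becomes 12 dB over, giving -34 dBFS.
Stage 2: -34 dBFS is 1 dB over -35 dBFS; at 2.5:1 that becomes 0.4 dB over, giving -34.6 dBFS; +7 dB make-up → -27.6 dBFS.

-27.6 dBFS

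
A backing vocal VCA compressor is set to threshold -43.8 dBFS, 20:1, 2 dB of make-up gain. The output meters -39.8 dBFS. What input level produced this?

-3.8 dBFS

Remove make-up: -39.8 − 2 = -41.8 dBFS.
The compressed level sits -41.8 − (-43.8) = 2 dB over threshold.
Before 20:1 compression the overshoot was 2 × 20 = 40 dB, so input = -43.8 + 40 = -3.8 dBFS.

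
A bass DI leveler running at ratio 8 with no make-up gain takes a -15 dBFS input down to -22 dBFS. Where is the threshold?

-23 dBFS

Gain reduction = -15 − (-22) = 7 dB; output overshoot = GR / (R − 1) = 7 / 7 = 1 dB.
Threshold = output − output overshoot = -22 − 1 = -23 dBFS.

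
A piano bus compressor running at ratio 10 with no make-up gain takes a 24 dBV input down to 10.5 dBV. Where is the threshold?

9 dBV

Input is 15 dB above T (since output overshoot × R = input overshoot: (10.5 − T)·10 = 24 − T gives T = 9 dBV).
Check: 9 + (24 − 9)/10 = 9 + 1.5 = 10.5 dBV. ✓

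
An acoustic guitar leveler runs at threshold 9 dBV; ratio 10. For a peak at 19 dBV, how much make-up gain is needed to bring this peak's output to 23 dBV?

Without make-up, output = threshold + overshoot/10 = 9 + 1 = 10 dBV.
Gap to target: 13 dB.

13 dB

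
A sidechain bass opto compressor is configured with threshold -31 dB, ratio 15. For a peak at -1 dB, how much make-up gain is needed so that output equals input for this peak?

28 dB

The peak compresses to -31 + 30/15 = -29 dB.
To reach -1 dB requires -1 − (-29) = 28 dB of make-up.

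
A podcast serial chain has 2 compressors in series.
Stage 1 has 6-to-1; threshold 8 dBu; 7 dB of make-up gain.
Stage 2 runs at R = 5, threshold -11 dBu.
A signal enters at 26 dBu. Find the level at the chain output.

Stage 1: 18 dB above 8 dBu, reduced 6:1 to 3 dB above → 11 dBu; +7 dB make-up → 18 dBu.
Stage 2: 29 dB above -11 dBu, reduced 5:1 to 5.8 dB above → -5.2 dBu.

-5.2 dBu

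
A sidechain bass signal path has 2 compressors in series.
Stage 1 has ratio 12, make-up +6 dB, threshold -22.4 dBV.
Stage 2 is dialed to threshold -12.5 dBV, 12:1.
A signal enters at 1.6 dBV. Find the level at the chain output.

Stage 1: 1.6 dBV is 24 dB over -22.4 dBV; at 12:1 that becomes 2 dB over, giving -20.4 dBV; +6 dB make-up → -14.4 dBV.
Stage 2: -14.4 dBV is at or below the -12.5 dBV threshold — no compression; output -14.4 dBV.

-14.4 dBV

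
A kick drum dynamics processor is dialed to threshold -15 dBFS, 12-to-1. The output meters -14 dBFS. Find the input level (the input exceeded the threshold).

The compressed level sits -14 − (-15) = 1 dB over threshold.
Input overshoot = R × output overshoot = 12 dB → input = -15 + 12 = -3 dBFS.

-3 dBFS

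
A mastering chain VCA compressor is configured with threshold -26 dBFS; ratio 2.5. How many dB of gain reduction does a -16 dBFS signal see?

6 dB

The signal is 10 dB above threshold.
A 2.5:1 ratio leaves 4 dB of that excess.
GR = overshoot in − overshoot out = 10 − 4 = 6 dB.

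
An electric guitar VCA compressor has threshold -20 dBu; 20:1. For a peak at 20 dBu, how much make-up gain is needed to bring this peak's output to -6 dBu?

12 dB

Overshoot 40 dB → 40/20 = 2 dB after compression, so the compressed level is -20 + 2 = -18 dBu.
Make-up = target − compressed = -6 − (-18) = 12 dB.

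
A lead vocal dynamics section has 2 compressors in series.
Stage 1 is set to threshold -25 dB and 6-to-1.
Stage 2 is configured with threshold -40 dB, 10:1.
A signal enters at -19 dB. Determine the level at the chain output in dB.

Stage 1: 6 dB above -25 dB, reduced 6:1 to 1 dB above → -24 dB.
Stage 2: -24 dB is 16 dB over -40 dB; at 10:1 that becomes 1.6 dB over, giving -38.4 dB.

-38.4 dB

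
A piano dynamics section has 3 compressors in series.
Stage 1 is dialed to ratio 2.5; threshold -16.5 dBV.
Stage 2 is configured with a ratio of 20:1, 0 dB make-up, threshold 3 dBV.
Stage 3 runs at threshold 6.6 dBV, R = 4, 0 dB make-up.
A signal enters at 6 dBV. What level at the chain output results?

-7.5 dBV

Stage 1: overshoot 22.5 dB → 22.5/2.5 = 9 dB → -7.5 dBV.
Stage 2: -7.5 dBV is at or below the 3 dBV threshold — no compression; output -7.5 dBV.
Stage 3: -7.5 dBV ≤ 6.6 dBV, so stage 3 doesn't engage; output -7.5 dBV.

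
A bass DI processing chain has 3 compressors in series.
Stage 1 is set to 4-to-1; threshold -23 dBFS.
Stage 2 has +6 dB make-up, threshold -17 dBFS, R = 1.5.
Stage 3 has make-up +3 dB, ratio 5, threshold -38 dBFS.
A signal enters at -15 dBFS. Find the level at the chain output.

-30.4 dBFS

Stage 1: overshoot 8 dB → 8/4 = 2 dB → -21 dBFS.
Stage 2: -21 dBFS ≤ -17 dBFS, so stage 2 doesn't engage; make-up brings it to -15 dBFS.
Stage 3: -15 dBFS is 23 dB over -38 dBFS; at 5:1 that becomes 4.6 dB over, giving -33.4 dBFS; +3 dB make-up → -30.4 dBFS.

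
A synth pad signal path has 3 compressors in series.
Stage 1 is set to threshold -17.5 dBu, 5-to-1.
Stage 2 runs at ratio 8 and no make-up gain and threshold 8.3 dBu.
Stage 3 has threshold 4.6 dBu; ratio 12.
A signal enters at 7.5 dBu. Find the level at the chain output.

Stage 1: 7.5 dBu is 25 dB over -17.5 dBu; at 5:1 that becomes 5 dB over, giving -12.5 dBu.
Stage 2: below threshold (-12.5 ≤ 8.3); passes unchanged; output -12.5 dBu.
Stage 3: below threshold (-12.5 ≤ 4.6); passes unchanged; output -12.5 dBu.

-12.5 dBu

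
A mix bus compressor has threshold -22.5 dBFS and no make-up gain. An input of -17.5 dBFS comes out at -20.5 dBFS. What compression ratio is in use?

Input overshoot = -17.5 − (-22.5) = 5 dB; output overshoot = -20.5 − (-22.5) = 2 dB.
Ratio = 5 / 2 = 2.5.

2.5:1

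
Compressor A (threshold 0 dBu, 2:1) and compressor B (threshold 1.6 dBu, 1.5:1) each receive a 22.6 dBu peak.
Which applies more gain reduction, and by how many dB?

A: 22.6 dB over, compressed to 11.3 dB over, so 11.3 dB of GR.
B: 21 dB over, compressed to 14 dB over, so 7 dB of GR.
A reduces 4.3 dB more.

A, by 4.3 dB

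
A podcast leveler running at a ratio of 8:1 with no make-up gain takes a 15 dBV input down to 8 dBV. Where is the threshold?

7 dBV

Input is 8 dB above T (since output overshoot × R = input overshoot: (8 − T)·8 = 15 − T gives T = 7 dBV).
Check: 7 + (15 − 7)/8 = 7 + 1 = 8 dBV. ✓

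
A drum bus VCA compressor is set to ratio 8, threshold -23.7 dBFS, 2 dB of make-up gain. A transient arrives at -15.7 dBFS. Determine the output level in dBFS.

The input is 8 dB above the -23.7 dBFS threshold.
The 8 dB excess becomes 1 dB after 8:1 reduction.
That puts the output at -22.7 dBFS; make-up adds 2 dB, giving -20.7 dBFS.

-20.7 dBFS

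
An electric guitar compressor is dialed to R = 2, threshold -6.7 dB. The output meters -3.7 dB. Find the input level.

The compressed level sits -3.7 − (-6.7) = 3 dB over threshold.
Undo the ratio: input overshoot = 3 × 2 = 6 dB, giving input = -0.7 dB.

-0.7 dB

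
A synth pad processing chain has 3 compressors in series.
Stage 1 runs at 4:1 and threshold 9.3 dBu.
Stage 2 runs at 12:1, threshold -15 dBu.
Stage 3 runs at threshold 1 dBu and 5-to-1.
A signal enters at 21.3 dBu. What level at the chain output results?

Stage 1: 21.3 dBu is 12 dB over 9.3 dBu; at 4:1 that becomes 3 dB over, giving 12.3 dBu.
Stage 2: overshoot 27.3 dB → 27.3/12 = 2.275 dB → -12.725 dBu.
Stage 3: below threshold (-12.725 ≤ 1); passes unchanged; output -12.725 dBu.

-12.725 dBu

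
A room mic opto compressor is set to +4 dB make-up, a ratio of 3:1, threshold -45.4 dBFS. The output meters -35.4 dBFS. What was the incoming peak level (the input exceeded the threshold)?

Stripping the +4 dB make-up gives -39.4 dBFS at the gain stage.
Post-compression overshoot = -39.4 − (-45.4) = 6 dB.
Before 3:1 compression the overshoot was 6 × 3 = 18 dB, so input = -45.4 + 18 = -27.4 dBFS.

-27.4 dBFS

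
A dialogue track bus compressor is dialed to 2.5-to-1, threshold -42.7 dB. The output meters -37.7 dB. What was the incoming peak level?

-30.2 dB

The compressed level sits -37.7 − (-42.7) = 5 dB over threshold.
Input overshoot = R × output overshoot = 12.5 dB → input = -42.7 + 12.5 = -30.2 dB.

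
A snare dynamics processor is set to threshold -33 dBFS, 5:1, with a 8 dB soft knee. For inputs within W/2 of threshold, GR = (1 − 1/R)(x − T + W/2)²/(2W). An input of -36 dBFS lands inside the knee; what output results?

-36.05 dBFS

x − T + W/2 = -36 − (-33) + 4 = 1.
GR = (1 − 1/5) × 1² / 16 = 0.8 × 1 / 16 = 0.05 dB.
Output = -36 − 0.05 = -36.05 dBFS.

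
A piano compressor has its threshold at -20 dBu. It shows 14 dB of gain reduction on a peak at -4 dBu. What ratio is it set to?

Input overshoot = -4 − (-20) = 16 dB.
Output overshoot = 16 − 14 = 2 dB.
Ratio = input overshoot / output overshoot = 16 / 2 = 8.

8:1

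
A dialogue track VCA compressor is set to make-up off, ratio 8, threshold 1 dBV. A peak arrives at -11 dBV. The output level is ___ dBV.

-11 dBV is 12 dB below the 1 dBV threshold, so no gain reduction is applied.
Output = input = -11 dBV.

-11 dBV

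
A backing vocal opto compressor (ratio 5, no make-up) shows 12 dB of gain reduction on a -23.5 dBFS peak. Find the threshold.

Input is 15 dB above T (since output overshoot × R = input overshoot: (-35.5 − T)·5 = -23.5 − T gives T = -38.5 dBFS).
Check: -38.5 + (-23.5 − (-38.5))/5 = -38.5 + 3 = -35.5 dBFS. ✓

-38.5 dBFS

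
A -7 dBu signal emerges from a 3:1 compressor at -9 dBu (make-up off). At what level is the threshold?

-10 dBu

Let T be the threshold. Output overshoot = (input overshoot)/R, so -9 − T = (-7 − T)/3.
3·(-9 − T) = -7 − T → 2·T = -27 − (-7) = -20.
T = -20/2 = -10 dBu.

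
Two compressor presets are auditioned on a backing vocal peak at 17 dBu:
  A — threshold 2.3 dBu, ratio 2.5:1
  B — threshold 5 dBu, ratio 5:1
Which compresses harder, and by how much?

A: 14.7 dB over, compressed to 5.88 dB over, so 8.82 dB of GR.
B: 12 dB over, compressed to 2.4 dB over, so 9.6 dB of GR.
B reduces 0.78 dB more.

B, by 0.78 dB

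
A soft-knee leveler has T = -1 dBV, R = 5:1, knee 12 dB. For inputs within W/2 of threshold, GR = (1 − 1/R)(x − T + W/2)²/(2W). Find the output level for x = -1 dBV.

x − T + W/2 = -1 − (-1) + 6 = 6.
GR = (1 − 1/5) × 6² / 24 = 0.8 × 36 / 24 = 1.2 dB.
Output = -1 − 1.2 = -2.2 dBV.

-2.2 dBV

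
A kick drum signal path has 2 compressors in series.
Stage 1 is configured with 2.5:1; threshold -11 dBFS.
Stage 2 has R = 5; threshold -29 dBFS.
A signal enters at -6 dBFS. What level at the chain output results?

Stage 1: 5 dB above -11 dBFS, reduced 2.5:1 to 2 dB above → -9 dBFS.
Stage 2: -9 dBFS is 20 dB over -29 dBFS; at 5:1 that becomes 4 dB over, giving -25 dBFS.

-25 dBFS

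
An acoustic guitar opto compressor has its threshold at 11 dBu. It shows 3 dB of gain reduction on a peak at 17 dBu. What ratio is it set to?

2:1

Input overshoot = 17 − 11 = 6 dB.
Output overshoot = 6 − 3 = 3 dB.
Ratio = input overshoot / output overshoot = 6 / 3 = 2.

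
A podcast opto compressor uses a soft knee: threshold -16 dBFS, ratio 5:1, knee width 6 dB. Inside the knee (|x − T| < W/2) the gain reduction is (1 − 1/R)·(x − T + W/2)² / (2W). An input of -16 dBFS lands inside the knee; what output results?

x − T + W/2 = -16 − (-16) + 3 = 3.
GR = (1 − 1/5) × 3² / 12 = 0.8 × 9 / 12 = 0.6 dB.
Output = -16 − 0.6 = -16.6 dBFS.

-16.6 dBFS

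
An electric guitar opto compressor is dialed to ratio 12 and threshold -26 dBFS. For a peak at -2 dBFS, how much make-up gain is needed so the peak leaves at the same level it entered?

22 dB

Overshoot 24 dB → 24/12 = 2 dB after compression, so the compressed level is -26 + 2 = -24 dBFS.
Make-up = target − compressed = -2 − (-24) = 22 dB.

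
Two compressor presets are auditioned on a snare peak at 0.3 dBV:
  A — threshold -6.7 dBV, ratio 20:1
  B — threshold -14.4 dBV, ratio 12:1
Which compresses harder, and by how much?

A: 7 dB over, compressed to 0.35 dB over, so 6.65 dB of GR.
B: 14.7 dB over, compressed to 1.225 dB over, so 13.475 dB of GR.
B reduces 6.825 dB more.

B, by 6.825 dB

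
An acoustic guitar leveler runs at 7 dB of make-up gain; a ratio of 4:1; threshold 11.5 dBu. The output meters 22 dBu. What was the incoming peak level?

Before make-up, the level was 22 − 7 = 15 dBu.
That's 3.5 dB above the 11.5 dBu threshold.
Input overshoot = R × output overshoot = 14 dB → input = 11.5 + 14 = 25.5 dBu.

25.5 dBu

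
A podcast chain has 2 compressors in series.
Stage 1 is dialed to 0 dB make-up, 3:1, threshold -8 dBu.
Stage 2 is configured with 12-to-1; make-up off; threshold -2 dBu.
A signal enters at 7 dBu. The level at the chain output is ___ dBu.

-3 dBu

Stage 1: 15 dB above -8 dBu, reduced 3:1 to 5 dB above → -3 dBu.
Stage 2: -3 dBu ≤ -2 dBu, so stage 2 doesn't engage; output -3 dBu.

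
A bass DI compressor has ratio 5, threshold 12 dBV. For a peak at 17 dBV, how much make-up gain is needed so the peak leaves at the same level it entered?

The peak compresses to 12 + 5/5 = 13 dBV.
To reach 17 dBV requires 17 − 13 = 4 dB of make-up.

4 dB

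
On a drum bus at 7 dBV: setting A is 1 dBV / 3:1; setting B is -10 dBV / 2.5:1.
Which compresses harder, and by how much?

B, by 6.2 dB

A: GR = 6 − 6/3 = 4 dB.
B: GR = 17 − 17/2.5 = 10.2 dB.
B applies 6.2 dB more gain reduction.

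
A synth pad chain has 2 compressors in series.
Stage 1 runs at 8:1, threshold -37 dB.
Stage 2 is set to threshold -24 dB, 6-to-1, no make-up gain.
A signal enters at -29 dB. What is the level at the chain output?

Stage 1: -29 dB is 8 dB over -37 dB; at 8:1 that becomes 1 dB over, giving -36 dB.
Stage 2: -36 dB ≤ -24 dB, so stage 2 doesn't engage; output -36 dB.

-36 dB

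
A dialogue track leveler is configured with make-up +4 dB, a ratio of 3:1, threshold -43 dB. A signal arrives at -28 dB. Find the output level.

-34 dB

Overshoot: -28 − (-43) = 15 dB.
The 15 dB excess becomes 5 dB after 3:1 reduction.
Output = -43 + 5 = -38 dB; make-up adds 4 dB, giving -34 dB.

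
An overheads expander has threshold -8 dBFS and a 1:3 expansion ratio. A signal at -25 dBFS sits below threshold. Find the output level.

The input is 17 dB below the -8 dBFS threshold.
A 1:3 expander multiplies undershoot by 3: 17 × 3 = 51 dB below threshold.
Output = -8 − 51 = -59 dBFS.

-59 dBFS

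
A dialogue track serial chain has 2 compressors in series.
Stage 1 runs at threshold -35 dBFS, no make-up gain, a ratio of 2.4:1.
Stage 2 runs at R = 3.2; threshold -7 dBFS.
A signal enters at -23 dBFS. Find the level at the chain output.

Stage 1: -23 dBFS is 12 dB over -35 dBFS; at 2.4:1 that becomes 5 dB over, giving -30 dBFS.
Stage 2: below threshold (-30 ≤ -7); passes unchanged; output -30 dBFS.

-30 dBFS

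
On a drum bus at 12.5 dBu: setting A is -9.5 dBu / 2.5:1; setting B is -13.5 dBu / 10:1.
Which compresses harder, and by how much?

A: overshoot 22 dB → output overshoot 8.8 dB → GR 13.2 dB.
B: overshoot 26 dB → output overshoot 2.6 dB → GR 23.4 dB.
Difference: 10.2 dB in favour of B.

B, by 10.2 dB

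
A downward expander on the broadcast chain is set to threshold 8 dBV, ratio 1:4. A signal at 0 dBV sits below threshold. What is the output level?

-24 dBV

Below threshold, a 1:4 expander applies gain = (4−1)×(T − x) of attenuation.
(4−1) × 8 = 24 dB, so output = 0 − 24 = -24 dBV.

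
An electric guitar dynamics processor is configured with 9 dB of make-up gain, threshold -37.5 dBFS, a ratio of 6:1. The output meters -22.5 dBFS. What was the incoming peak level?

-1.5 dBFS

Remove make-up: -22.5 − 9 = -31.5 dBFS.
Post-compression overshoot = -31.5 − (-37.5) = 6 dB.
Input overshoot = R × output overshoot = 36 dB → input = -37.5 + 36 = -1.5 dBFS.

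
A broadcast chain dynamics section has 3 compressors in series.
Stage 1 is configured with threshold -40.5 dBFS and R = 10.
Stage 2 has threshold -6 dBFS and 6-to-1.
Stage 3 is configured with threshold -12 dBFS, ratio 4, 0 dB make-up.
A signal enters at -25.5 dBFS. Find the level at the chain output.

Stage 1: 15 dB above -40.5 dBFS, reduced 10:1 to 1.5 dB above → -39 dBFS.
Stage 2: -39 dBFS ≤ -6 dBFS, so stage 2 doesn't engage; output -39 dBFS.
Stage 3: -39 dBFS is at or below the -12 dBFS threshold — no compression; output -39 dBFS.

-39 dBFS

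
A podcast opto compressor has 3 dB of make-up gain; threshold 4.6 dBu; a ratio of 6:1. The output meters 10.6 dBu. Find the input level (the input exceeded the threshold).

22.6 dBu

Before make-up, the level was 10.6 − 3 = 7.6 dBu.
The compressed level sits 7.6 − 4.6 = 3 dB over threshold.
Before 6:1 compression the overshoot was 3 × 6 = 18 dB, so input = 4.6 + 18 = 22.6 dBu.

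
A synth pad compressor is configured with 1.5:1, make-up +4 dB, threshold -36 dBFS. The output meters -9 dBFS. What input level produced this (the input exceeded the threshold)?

Remove make-up: -9 − 4 = -13 dBFS.
The compressed level sits -13 − (-36) = 23 dB over threshold.
Input overshoot = R × output overshoot = 34.5 dB → input = -36 + 34.5 = -1.5 dBFS.

-1.5 dBFS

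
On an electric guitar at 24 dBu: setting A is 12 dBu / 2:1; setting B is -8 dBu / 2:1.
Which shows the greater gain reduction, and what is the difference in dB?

B, by 10 dB

A: overshoot 12 dB → output overshoot 6 dB → GR 6 dB.
B: overshoot 32 dB → output overshoot 16 dB → GR 16 dB.
Difference: 10 dB in favour of B.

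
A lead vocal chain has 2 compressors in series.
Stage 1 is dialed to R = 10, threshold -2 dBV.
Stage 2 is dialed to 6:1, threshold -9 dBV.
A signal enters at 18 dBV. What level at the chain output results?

-7.5 dBV

Stage 1: 20 dB above -2 dBV, reduced 10:1 to 2 dB above → 0 dBV.
Stage 2: overshoot 9 dB → 9/6 = 1.5 dB → -7.5 dBV.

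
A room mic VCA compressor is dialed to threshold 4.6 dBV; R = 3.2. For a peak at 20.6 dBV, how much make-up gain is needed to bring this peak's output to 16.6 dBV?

7 dB

Overshoot 16 dB → 16/3.2 = 5 dB after compression, so the compressed level is 4.6 + 5 = 9.6 dBV.
Make-up = target − compressed = 16.6 − 9.6 = 7 dB.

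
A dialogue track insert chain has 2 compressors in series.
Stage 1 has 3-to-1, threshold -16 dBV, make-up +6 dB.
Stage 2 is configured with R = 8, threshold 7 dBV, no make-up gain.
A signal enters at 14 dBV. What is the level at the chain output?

Stage 1: overshoot 30 dB → 30/3 = 10 dB → -6 dBV; +6 dB make-up → 0 dBV.
Stage 2: 0 dBV ≤ 7 dBV, so stage 2 doesn't engage; output 0 dBV.

0 dBV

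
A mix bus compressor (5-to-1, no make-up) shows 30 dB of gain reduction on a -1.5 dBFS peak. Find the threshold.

-39 dBFS

Gain reduction = -1.5 − (-31.5) = 30 dB; output overshoot = GR / (R − 1) = 30 / 4 = 7.5 dB.
Threshold = output − output overshoot = -31.5 − 7.5 = -39 dBFS.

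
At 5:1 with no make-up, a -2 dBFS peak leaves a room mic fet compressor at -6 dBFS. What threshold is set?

-7 dBFS

Let T be the threshold. Output overshoot = (input overshoot)/R, so -6 − T = (-2 − T)/5.
5·(-6 − T) = -2 − T → 4·T = -30 − (-2) = -28.
T = -28/4 = -7 dBFS.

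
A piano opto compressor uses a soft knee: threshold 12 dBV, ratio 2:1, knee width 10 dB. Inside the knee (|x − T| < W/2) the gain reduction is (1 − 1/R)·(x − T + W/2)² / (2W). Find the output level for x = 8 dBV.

x − T + W/2 = 8 − 12 + 5 = 1.
GR = (1 − 1/2) × 1² / 20 = 0.5 × 1 / 20 = 0.025 dB.
Output = 8 − 0.025 = 7.975 dBV.

7.975 dBV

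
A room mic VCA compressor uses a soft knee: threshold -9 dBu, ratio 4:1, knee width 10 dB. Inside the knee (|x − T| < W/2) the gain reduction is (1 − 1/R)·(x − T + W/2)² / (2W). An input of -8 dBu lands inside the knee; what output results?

x − T + W/2 = -8 − (-9) + 5 = 6.
GR = (1 − 1/4) × 6² / 20 = 0.75 × 36 / 20 = 1.35 dB.
Output = -8 − 1.35 = -9.35 dBu.

-9.35 dBu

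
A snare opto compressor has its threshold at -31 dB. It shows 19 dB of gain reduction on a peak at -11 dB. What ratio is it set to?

20:1

Input overshoot = -11 − (-31) = 20 dB.
Output overshoot = 20 − 19 = 1 dB.
Ratio = input overshoot / output overshoot = 20 / 1 = 20.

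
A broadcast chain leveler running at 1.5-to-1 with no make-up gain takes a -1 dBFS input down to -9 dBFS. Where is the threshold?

Gain reduction = -1 − (-9) = 8 dB; output overshoot = GR / (R − 1) = 8 / 0.5 = 16 dB.
Threshold = output − output overshoot = -9 − 16 = -25 dBFS.

-25 dBFS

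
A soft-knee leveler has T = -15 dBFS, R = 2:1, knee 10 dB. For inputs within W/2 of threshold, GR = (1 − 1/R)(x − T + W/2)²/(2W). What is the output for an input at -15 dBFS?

-15.625 dBFS

x − T + W/2 = -15 − (-15) + 5 = 5.
GR = (1 − 1/2) × 5² / 20 = 0.5 × 25 / 20 = 0.625 dB.
Output = -15 − 0.625 = -15.625 dBFS.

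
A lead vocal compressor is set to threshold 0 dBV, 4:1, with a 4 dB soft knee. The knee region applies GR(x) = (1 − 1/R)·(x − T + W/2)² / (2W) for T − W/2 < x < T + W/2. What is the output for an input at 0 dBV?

-0.375 dBV

x − T + W/2 = 0 − 0 + 2 = 2.
GR = (1 − 1/4) × 2² / 8 = 0.75 × 4 / 8 = 0.375 dB.
Output = 0 − 0.375 = -0.375 dBV.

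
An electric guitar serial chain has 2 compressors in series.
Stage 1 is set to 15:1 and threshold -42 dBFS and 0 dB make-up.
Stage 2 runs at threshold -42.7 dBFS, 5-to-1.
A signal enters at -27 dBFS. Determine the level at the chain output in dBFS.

Stage 1: 15 dB above -42 dBFS, reduced 15:1 to 1 dB above → -41 dBFS.
Stage 2: 1.7 dB above -42.7 dBFS, reduced 5:1 to 0.34 dB above → -42.36 dBFS.

-42.36 dBFS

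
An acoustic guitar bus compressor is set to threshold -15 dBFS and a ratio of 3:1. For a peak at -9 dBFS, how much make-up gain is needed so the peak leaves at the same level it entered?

4 dB

Overshoot 6 dB → 6/3 = 2 dB after compression, so the compressed level is -15 + 2 = -13 dBFS.
Make-up = target − compressed = -9 − (-13) = 4 dB.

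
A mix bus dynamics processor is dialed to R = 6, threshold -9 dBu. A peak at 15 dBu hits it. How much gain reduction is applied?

Overshoot = 15 − (-9) = 24 dB.
A 6:1 ratio leaves 4 dB of that excess.
GR = overshoot in − overshoot out = 24 − 4 = 20 dB.

20 dB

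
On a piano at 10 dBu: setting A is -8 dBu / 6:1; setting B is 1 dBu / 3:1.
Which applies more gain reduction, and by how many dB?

A: 18 dB over, compressed to 3 dB over, so 15 dB of GR.
B: 9 dB over, compressed to 3 dB over, so 6 dB of GR.
A reduces 9 dB more.

A, by 9 dB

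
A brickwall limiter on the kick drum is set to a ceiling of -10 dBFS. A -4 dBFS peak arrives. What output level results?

At ∞:1, everything above -10 dBFS is held at the ceiling.

-10 dBFS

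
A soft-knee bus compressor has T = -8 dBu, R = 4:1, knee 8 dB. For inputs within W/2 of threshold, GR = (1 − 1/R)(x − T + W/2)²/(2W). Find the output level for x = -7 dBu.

-8.171875 dBu

x − T + W/2 = -7 − (-8) + 4 = 5.
GR = (1 − 1/4) × 5² / 16 = 0.75 × 25 / 16 = 1.171875 dB.
Output = -7 − 1.171875 = -8.171875 dBu.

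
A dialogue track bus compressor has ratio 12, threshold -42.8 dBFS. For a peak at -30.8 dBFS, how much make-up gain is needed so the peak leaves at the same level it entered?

11 dB

The peak compresses to -42.8 + 12/12 = -41.8 dBFS.
To reach -30.8 dBFS requires -30.8 − (-41.8) = 11 dB of make-up.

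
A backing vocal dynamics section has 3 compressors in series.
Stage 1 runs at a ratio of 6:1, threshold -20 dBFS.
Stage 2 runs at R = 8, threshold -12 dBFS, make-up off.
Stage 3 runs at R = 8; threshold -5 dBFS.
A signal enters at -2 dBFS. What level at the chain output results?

Stage 1: -2 dBFS is 18 dB over -20 dBFS; at 6:1 that becomes 3 dB over, giving -17 dBFS.
Stage 2: -17 dBFS is at or below the -12 dBFS threshold — no compression; output -17 dBFS.
Stage 3: -17 dBFS ≤ -5 dBFS, so stage 3 doesn't engage; output -17 dBFS.

-17 dBFS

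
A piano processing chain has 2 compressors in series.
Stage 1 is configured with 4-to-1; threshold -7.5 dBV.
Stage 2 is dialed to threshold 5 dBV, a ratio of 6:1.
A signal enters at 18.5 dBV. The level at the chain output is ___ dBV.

-1 dBV

Stage 1: overshoot 26 dB → 26/4 = 6.5 dB → -1 dBV.
Stage 2: -1 dBV is at or below the 5 dBV threshold — no compression; output -1 dBV.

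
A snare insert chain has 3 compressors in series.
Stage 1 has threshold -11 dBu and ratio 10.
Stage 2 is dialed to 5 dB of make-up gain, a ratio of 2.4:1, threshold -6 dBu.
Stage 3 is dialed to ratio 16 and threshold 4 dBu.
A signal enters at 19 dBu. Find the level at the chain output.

Stage 1: overshoot 30 dB → 30/10 = 3 dB → -8 dBu.
Stage 2: below threshold (-8 ≤ -6); passes unchanged; make-up brings it to -3 dBu.
Stage 3: -3 dBu ≤ 4 dBu, so stage 3 doesn't engage; output -3 dBu.

-3 dBu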